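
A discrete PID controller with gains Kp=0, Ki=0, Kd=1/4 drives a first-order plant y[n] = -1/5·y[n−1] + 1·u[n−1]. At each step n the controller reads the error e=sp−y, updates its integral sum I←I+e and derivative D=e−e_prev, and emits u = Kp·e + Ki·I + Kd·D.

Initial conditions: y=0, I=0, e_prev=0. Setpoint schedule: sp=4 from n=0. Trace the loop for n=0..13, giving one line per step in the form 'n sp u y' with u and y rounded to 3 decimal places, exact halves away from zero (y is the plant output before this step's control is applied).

(exact arithmetic carried between steps; '≈' marks a value shown rounded to 6 d.p. or computed from one; I and e_prev carry over from the previous line; the table rounds u and y to 3 d.p., halves away from zero)
n=0: y=0, sp=4, e=sp−y=4; I=4, D=e−e_prev=4; u=0·4+0·4+1/4·4=1; next y=-1/5·0+1·1=1
n=1: y=1, sp=4, e=sp−y=3; I=7, D=e−e_prev=-1; u=0·3+0·7+1/4·(-1)=-0.25; next y=-1/5·1+1·(-0.25)=-0.45
n=2: y=-0.45, sp=4, e=sp−y=4.45; I=11.45, D=e−e_prev=1.45; u=0·4.45+0·11.45+1/4·1.45=0.3625; next y=-1/5·(-0.45)+1·0.3625=0.4525
n=3: y=0.4525, sp=4, e=sp−y=3.5475; I=14.9975, D=e−e_prev=-0.9025; u=0·3.5475+0·14.9975+1/4·(-0.9025)=-0.225625; next y=-1/5·0.4525+1·(-0.225625)=-0.316125
n=4: y=-0.316125, sp=4, e=sp−y=4.316125; I=19.313625, D=e−e_prev=0.768625; u=0·4.316125+0·19.313625+1/4·0.768625≈0.192156; next y=-1/5·(-0.316125)+1·0.192156≈0.255381
n=5: y≈0.255381, sp=4, e=sp−y≈3.744619; I≈23.058244, D=e−e_prev≈-0.571506; u=0·3.744619+0·23.058244+1/4·(-0.571506)≈-0.142877; next y=-1/5·0.255381+1·(-0.142877)≈-0.193953
n=6: y≈-0.193953, sp=4, e=sp−y≈4.193953; I≈27.252197, D=e−e_prev≈0.449334; u=0·4.193953+0·27.252197+1/4·0.449334≈0.112334; next y=-1/5·(-0.193953)+1·0.112334≈0.151124
n=7: y≈0.151124, sp=4, e=sp−y≈3.848876; I≈31.101072, D=e−e_prev≈-0.345077; u=0·3.848876+0·31.101072+1/4·(-0.345077)≈-0.086269; next y=-1/5·0.151124+1·(-0.086269)≈-0.116494
n=8: y≈-0.116494, sp=4, e=sp−y≈4.116494; I≈35.217567, D=e−e_prev≈0.267618; u=0·4.116494+0·35.217567+1/4·0.267618≈0.066905; next y=-1/5·(-0.116494)+1·0.066905≈0.090203
n=9: y≈0.090203, sp=4, e=sp−y≈3.909797; I≈39.127363, D=e−e_prev≈-0.206697; u=0·3.909797+0·39.127363+1/4·(-0.206697)≈-0.051674; next y=-1/5·0.090203+1·(-0.051674)≈-0.069715
n=10: y≈-0.069715, sp=4, e=sp−y≈4.069715; I≈43.197078, D=e−e_prev≈0.159918; u=0·4.069715+0·43.197078+1/4·0.159918≈0.039980; next y=-1/5·(-0.069715)+1·0.039980≈0.053923
n=11: y≈0.053923, sp=4, e=sp−y≈3.946077; I≈47.143156, D=e−e_prev≈-0.123638; u=0·3.946077+0·47.143156+1/4·(-0.123638)≈-0.030909; next y=-1/5·0.053923+1·(-0.030909)≈-0.041694
n=12: y≈-0.041694, sp=4, e=sp−y≈4.041694; I≈51.184850, D=e−e_prev≈0.095617; u=0·4.041694+0·51.184850+1/4·0.095617≈0.023904; next y=-1/5·(-0.041694)+1·0.023904≈0.032243
n=13: y≈0.032243, sp=4, e=sp−y≈3.967757; I≈55.152607, D=e−e_prev≈-0.073937; u=0·3.967757+0·55.152607+1/4·(-0.073937)≈-0.018484; next y=-1/5·0.032243+1·(-0.018484)≈-0.024933

0 4 1.000 0.000
1 4 -0.250 1.000
2 4 0.363 -0.450
3 4 -0.226 0.453
4 4 0.192 -0.316
5 4 -0.143 0.255
6 4 0.112 -0.194
7 4 -0.086 0.151
8 4 0.067 -0.116
9 4 -0.052 0.090
10 4 0.040 -0.070
11 4 -0.031 0.054
12 4 0.024 -0.042
13 4 -0.018 0.032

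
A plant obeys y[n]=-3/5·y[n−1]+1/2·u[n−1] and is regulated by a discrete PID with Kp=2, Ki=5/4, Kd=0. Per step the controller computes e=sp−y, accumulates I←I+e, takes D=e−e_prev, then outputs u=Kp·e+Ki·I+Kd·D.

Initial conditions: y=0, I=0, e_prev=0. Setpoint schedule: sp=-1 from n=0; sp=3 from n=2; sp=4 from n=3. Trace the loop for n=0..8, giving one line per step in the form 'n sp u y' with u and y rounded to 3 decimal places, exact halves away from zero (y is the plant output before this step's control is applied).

(exact arithmetic carried between steps; '≈' marks a value shown rounded to 6 d.p. or computed from one; I and e_prev carry over from the previous line; the table rounds u and y to 3 d.p., halves away from zero)
n=0: y=0, sp=-1, e=sp−y=-1; I=-1, D=e−e_prev=-1; u=2·(-1)+5/4·(-1)+0·(-1)=-3.25; next y=-3/5·0+1/2·(-3.25)=-1.625
n=1: y=-1.625, sp=-1, e=sp−y=0.625; I=-0.375, D=e−e_prev=1.625; u=2·0.625+5/4·(-0.375)+0·1.625=0.78125; next y=-3/5·(-1.625)+1/2·0.78125=1.365625
n=2: y=1.365625, sp=3, e=sp−y=1.634375; I=1.259375, D=e−e_prev=1.009375; u=2·1.634375+5/4·1.259375+0·1.009375≈4.842969; next y=-3/5·1.365625+1/2·4.842969≈1.602109
n=3: y≈1.602109, sp=4, e=sp−y≈2.397891; I≈3.657266, D=e−e_prev≈0.763516; u=2·2.397891+5/4·3.657266+0·0.763516≈9.367363; next y=-3/5·1.602109+1/2·9.367363≈3.722416
n=4: y≈3.722416, sp=4, e=sp−y≈0.277584; I≈3.934850, D=e−e_prev≈-2.120307; u=2·0.277584+5/4·3.934850+0·(-2.120307)≈5.473730; next y=-3/5·3.722416+1/2·5.473730≈0.503415
n=5: y≈0.503415, sp=4, e=sp−y≈3.496585; I≈7.431434, D=e−e_prev≈3.219001; u=2·3.496585+5/4·7.431434+0·3.219001≈16.282462; next y=-3/5·0.503415+1/2·16.282462≈7.839182
n=6: y≈7.839182, sp=4, e=sp−y≈-3.839182; I≈3.592252, D=e−e_prev≈-7.335766; u=2·(-3.839182)+5/4·3.592252+0·(-7.335766)≈-3.188048; next y=-3/5·7.839182+1/2·(-3.188048)≈-6.297533
n=7: y≈-6.297533, sp=4, e=sp−y≈10.297533; I≈13.889786, D=e−e_prev≈14.136715; u=2·10.297533+5/4·13.889786+0·14.136715≈37.957298; next y=-3/5·(-6.297533)+1/2·37.957298≈22.757169
n=8: y≈22.757169, sp=4, e=sp−y≈-18.757169; I≈-4.867383, D=e−e_prev≈-29.054702; u=2·(-18.757169)+5/4·(-4.867383)+0·(-29.054702)≈-43.598567; next y=-3/5·22.757169+1/2·(-43.598567)≈-35.453585

0 -1 -3.250 0.000
1 -1 0.781 -1.625
2 3 4.843 1.366
3 4 9.367 1.602
4 4 5.474 3.722
5 4 16.282 0.503
6 4 -3.188 7.839
7 4 37.957 -6.298
8 4 -43.599 22.757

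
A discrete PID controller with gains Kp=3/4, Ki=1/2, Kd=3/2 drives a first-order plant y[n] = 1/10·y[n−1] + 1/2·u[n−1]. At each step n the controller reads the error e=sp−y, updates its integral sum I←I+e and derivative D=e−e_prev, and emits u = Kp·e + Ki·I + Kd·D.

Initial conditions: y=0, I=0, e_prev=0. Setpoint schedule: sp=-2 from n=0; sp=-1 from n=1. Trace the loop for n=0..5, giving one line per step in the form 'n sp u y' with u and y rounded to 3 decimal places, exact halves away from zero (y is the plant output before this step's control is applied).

0 -2 -5.500 0.000
1 -1 6.813 -2.750
2 -1 -14.111 3.131
3 -1 19.798 -6.742
4 -1 -36.051 9.225
5 -1 55.188 -17.103

(exact arithmetic carried between steps; '≈' marks a value shown rounded to 6 d.p. or computed from one; I and e_prev carry over from the previous line; the table rounds u and y to 3 d.p., halves away from zero)
n=0: y=0, sp=-2, e=sp−y=-2; I=-2, D=e−e_prev=-2; u=3/4·(-2)+1/2·(-2)+3/2·(-2)=-5.5; next y=1/10·0+1/2·(-5.5)=-2.75
n=1: y=-2.75, sp=-1, e=sp−y=1.75; I=-0.25, D=e−e_prev=3.75; u=3/4·1.75+1/2·(-0.25)+3/2·3.75=6.8125; next y=1/10·(-2.75)+1/2·6.8125=3.13125
n=2: y=3.13125, sp=-1, e=sp−y=-4.13125; I=-4.38125, D=e−e_prev=-5.88125; u=3/4·(-4.13125)+1/2·(-4.38125)+3/2·(-5.88125)≈-14.110938; next y=1/10·3.13125+1/2·(-14.110938)≈-6.742344
n=3: y≈-6.742344, sp=-1, e=sp−y≈5.742344; I≈1.361094, D=e−e_prev≈9.873594; u=3/4·5.742344+1/2·1.361094+3/2·9.873594≈19.797695; next y=1/10·(-6.742344)+1/2·19.797695≈9.224613
n=4: y≈9.224613, sp=-1, e=sp−y≈-10.224613; I≈-8.863520, D=e−e_prev≈-15.966957; u=3/4·(-10.224613)+1/2·(-8.863520)+3/2·(-15.966957)≈-36.050655; next y=1/10·9.224613+1/2·(-36.050655)≈-17.102866
n=5: y≈-17.102866, sp=-1, e=sp−y≈16.102866; I≈7.239347, D=e−e_prev≈26.327480; u=3/4·16.102866+1/2·7.239347+3/2·26.327480≈55.188043; next y=1/10·(-17.102866)+1/2·55.188043≈25.883735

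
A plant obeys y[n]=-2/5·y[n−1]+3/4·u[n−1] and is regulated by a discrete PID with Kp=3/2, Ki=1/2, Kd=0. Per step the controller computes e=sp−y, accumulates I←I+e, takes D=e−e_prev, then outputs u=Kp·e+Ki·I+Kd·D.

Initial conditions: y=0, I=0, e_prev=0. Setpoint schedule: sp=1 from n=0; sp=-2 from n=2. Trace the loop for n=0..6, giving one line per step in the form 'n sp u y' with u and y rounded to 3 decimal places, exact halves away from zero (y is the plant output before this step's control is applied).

(exact arithmetic carried between steps; '≈' marks a value shown rounded to 6 d.p. or computed from one; I and e_prev carry over from the previous line; the table rounds u and y to 3 d.p., halves away from zero)
n=0: y=0, sp=1, e=sp−y=1; I=1, D=e−e_prev=1; u=3/2·1+1/2·1+0·1=2; next y=-2/5·0+3/4·2=1.5
n=1: y=1.5, sp=1, e=sp−y=-0.5; I=0.5, D=e−e_prev=-1.5; u=3/2·(-0.5)+1/2·0.5+0·(-1.5)=-0.5; next y=-2/5·1.5+3/4·(-0.5)=-0.975
n=2: y=-0.975, sp=-2, e=sp−y=-1.025; I=-0.525, D=e−e_prev=-0.525; u=3/2·(-1.025)+1/2·(-0.525)+0·(-0.525)=-1.8; next y=-2/5·(-0.975)+3/4·(-1.8)=-0.96
n=3: y=-0.96, sp=-2, e=sp−y=-1.04; I=-1.565, D=e−e_prev=-0.015; u=3/2·(-1.04)+1/2·(-1.565)+0·(-0.015)=-2.3425; next y=-2/5·(-0.96)+3/4·(-2.3425)=-1.372875
n=4: y=-1.372875, sp=-2, e=sp−y=-0.627125; I=-2.192125, D=e−e_prev=0.412875; u=3/2·(-0.627125)+1/2·(-2.192125)+0·0.412875=-2.03675; next y=-2/5·(-1.372875)+3/4·(-2.03675)≈-0.978413
n=5: y≈-0.978413, sp=-2, e=sp−y≈-1.021588; I≈-3.213713, D=e−e_prev≈-0.394463; u=3/2·(-1.021588)+1/2·(-3.213713)+0·(-0.394463)≈-3.139238; next y=-2/5·(-0.978413)+3/4·(-3.139238)≈-1.963063
n=6: y≈-1.963063, sp=-2, e=sp−y≈-0.036937; I≈-3.250649, D=e−e_prev≈0.984651; u=3/2·(-0.036937)+1/2·(-3.250649)+0·0.984651≈-1.68073; next y=-2/5·(-1.963063)+3/4·(-1.68073)≈-0.475322

0 1 2.000 0.000
1 1 -0.500 1.500
2 -2 -1.800 -0.975
3 -2 -2.343 -0.960
4 -2 -2.037 -1.373
5 -2 -3.139 -0.978
6 -2 -1.681 -1.963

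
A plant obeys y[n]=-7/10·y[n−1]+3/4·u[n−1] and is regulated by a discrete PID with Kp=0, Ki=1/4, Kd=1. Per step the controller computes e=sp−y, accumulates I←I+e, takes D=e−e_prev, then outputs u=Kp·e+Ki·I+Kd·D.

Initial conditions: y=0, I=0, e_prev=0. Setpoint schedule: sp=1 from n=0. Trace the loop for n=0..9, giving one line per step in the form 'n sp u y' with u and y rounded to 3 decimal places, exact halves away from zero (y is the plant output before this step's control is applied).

(exact arithmetic carried between steps; '≈' marks a value shown rounded to 6 d.p. or computed from one; I and e_prev carry over from the previous line; the table rounds u and y to 3 d.p., halves away from zero)
n=0: y=0, sp=1, e=sp−y=1; I=1, D=e−e_prev=1; u=0·1+1/4·1+1·1=1.25; next y=-7/10·0+3/4·1.25=0.9375
n=1: y=0.9375, sp=1, e=sp−y=0.0625; I=1.0625, D=e−e_prev=-0.9375; u=0·0.0625+1/4·1.0625+1·(-0.9375)=-0.671875; next y=-7/10·0.9375+3/4·(-0.671875)≈-1.160156
n=2: y≈-1.160156, sp=1, e=sp−y≈2.160156; I≈3.222656, D=e−e_prev≈2.097656; u=0·2.160156+1/4·3.222656+1·2.097656≈2.903320; next y=-7/10·(-1.160156)+3/4·2.903320≈2.989600
n=3: y≈2.989600, sp=1, e=sp−y≈-1.989600; I≈1.233057, D=e−e_prev≈-4.149756; u=0·(-1.989600)+1/4·1.233057+1·(-4.149756)≈-3.841492; next y=-7/10·2.989600+3/4·(-3.841492)≈-4.973839
n=4: y≈-4.973839, sp=1, e=sp−y≈5.973839; I≈7.206895, D=e−e_prev≈7.963438; u=0·5.973839+1/4·7.206895+1·7.963438≈9.765162; next y=-7/10·(-4.973839)+3/4·9.765162≈10.805558
n=5: y≈10.805558, sp=1, e=sp−y≈-9.805558; I≈-2.598663, D=e−e_prev≈-15.779397; u=0·(-9.805558)+1/4·(-2.598663)+1·(-15.779397)≈-16.429063; next y=-7/10·10.805558+3/4·(-16.429063)≈-19.885688
n=6: y≈-19.885688, sp=1, e=sp−y≈20.885688; I≈18.287025, D=e−e_prev≈30.691246; u=0·20.885688+1/4·18.287025+1·30.691246≈35.263002; next y=-7/10·(-19.885688)+3/4·35.263002≈40.367233
n=7: y≈40.367233, sp=1, e=sp−y≈-39.367233; I≈-21.080209, D=e−e_prev≈-60.252921; u=0·(-39.367233)+1/4·(-21.080209)+1·(-60.252921)≈-65.522973; next y=-7/10·40.367233+3/4·(-65.522973)≈-77.399293
n=8: y≈-77.399293, sp=1, e=sp−y≈78.399293; I≈57.319085, D=e−e_prev≈117.766527; u=0·78.399293+1/4·57.319085+1·117.766527≈132.096298; next y=-7/10·(-77.399293)+3/4·132.096298≈153.251729
n=9: y≈153.251729, sp=1, e=sp−y≈-152.251729; I≈-94.932644, D=e−e_prev≈-230.651022; u=0·(-152.251729)+1/4·(-94.932644)+1·(-230.651022)≈-254.384183; next y=-7/10·153.251729+3/4·(-254.384183)≈-298.064347

0 1 1.250 0.000
1 1 -0.672 0.938
2 1 2.903 -1.160
3 1 -3.841 2.990
4 1 9.765 -4.974
5 1 -16.429 10.806
6 1 35.263 -19.886
7 1 -65.523 40.367
8 1 132.096 -77.399
9 1 -254.384 153.252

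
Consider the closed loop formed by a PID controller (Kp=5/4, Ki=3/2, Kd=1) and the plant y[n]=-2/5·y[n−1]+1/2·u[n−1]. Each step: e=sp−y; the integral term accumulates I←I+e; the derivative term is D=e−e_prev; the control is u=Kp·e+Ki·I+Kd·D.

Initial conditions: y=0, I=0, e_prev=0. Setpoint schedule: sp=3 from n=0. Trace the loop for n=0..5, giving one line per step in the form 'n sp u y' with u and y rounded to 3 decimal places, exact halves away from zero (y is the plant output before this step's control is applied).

(exact arithmetic carried between steps; '≈' marks a value shown rounded to 6 d.p. or computed from one; I and e_prev carry over from the previous line; the table rounds u and y to 3 d.p., halves away from zero)
n=0: y=0, sp=3, e=sp−y=3; I=3, D=e−e_prev=3; u=5/4·3+3/2·3+1·3=11.25; next y=-2/5·0+1/2·11.25=5.625
n=1: y=5.625, sp=3, e=sp−y=-2.625; I=0.375, D=e−e_prev=-5.625; u=5/4·(-2.625)+3/2·0.375+1·(-5.625)=-8.34375; next y=-2/5·5.625+1/2·(-8.34375)=-6.421875
n=2: y=-6.421875, sp=3, e=sp−y=9.421875; I=9.796875, D=e−e_prev=12.046875; u=5/4·9.421875+3/2·9.796875+1·12.046875≈38.519531; next y=-2/5·(-6.421875)+1/2·38.519531≈21.828516
n=3: y≈21.828516, sp=3, e=sp−y≈-18.828516; I≈-9.031641, D=e−e_prev≈-28.250391; u=5/4·(-18.828516)+3/2·(-9.031641)+1·(-28.250391)≈-65.333496; next y=-2/5·21.828516+1/2·(-65.333496)≈-41.398154
n=4: y≈-41.398154, sp=3, e=sp−y≈44.398154; I≈35.366514, D=e−e_prev≈63.226670; u=5/4·44.398154+3/2·35.366514+1·63.226670≈171.774133; next y=-2/5·(-41.398154)+1/2·171.774133≈102.446328
n=5: y≈102.446328, sp=3, e=sp−y≈-99.446328; I≈-64.079815, D=e−e_prev≈-143.844483; u=5/4·(-99.446328)+3/2·(-64.079815)+1·(-143.844483)≈-364.272115; next y=-2/5·102.446328+1/2·(-364.272115)≈-223.114589

0 3 11.250 0.000
1 3 -8.344 5.625
2 3 38.520 -6.422
3 3 -65.333 21.829
4 3 171.774 -41.398
5 3 -364.272 102.446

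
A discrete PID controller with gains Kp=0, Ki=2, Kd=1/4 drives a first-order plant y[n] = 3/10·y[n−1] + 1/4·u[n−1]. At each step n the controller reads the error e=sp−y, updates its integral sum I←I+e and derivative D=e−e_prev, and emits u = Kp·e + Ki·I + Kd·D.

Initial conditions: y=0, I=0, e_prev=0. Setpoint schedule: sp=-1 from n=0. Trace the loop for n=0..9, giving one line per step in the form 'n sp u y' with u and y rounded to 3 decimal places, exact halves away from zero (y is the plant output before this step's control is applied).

0 -1 -2.250 0.000
1 -1 -2.734 -0.563
2 -1 -3.098 -0.852
3 -1 -3.066 -1.030
4 -1 -2.948 -1.075
5 -1 -2.844 -1.060
6 -1 -2.790 -1.029
7 -1 -2.776 -1.006
8 -1 -2.781 -0.996
9 -1 -2.791 -0.994

(exact arithmetic carried between steps; '≈' marks a value shown rounded to 6 d.p. or computed from one; I and e_prev carry over from the previous line; the table rounds u and y to 3 d.p., halves away from zero)
n=0: y=0, sp=-1, e=sp−y=-1; I=-1, D=e−e_prev=-1; u=0·(-1)+2·(-1)+1/4·(-1)=-2.25; next y=3/10·0+1/4·(-2.25)=-0.5625
n=1: y=-0.5625, sp=-1, e=sp−y=-0.4375; I=-1.4375, D=e−e_prev=0.5625; u=0·(-0.4375)+2·(-1.4375)+1/4·0.5625=-2.734375; next y=3/10·(-0.5625)+1/4·(-2.734375)≈-0.852344
n=2: y≈-0.852344, sp=-1, e=sp−y≈-0.147656; I≈-1.585156, D=e−e_prev≈0.289844; u=0·(-0.147656)+2·(-1.585156)+1/4·0.289844≈-3.097852; next y=3/10·(-0.852344)+1/4·(-3.097852)≈-1.030166
n=3: y≈-1.030166, sp=-1, e=sp−y≈0.030166; I≈-1.554990, D=e−e_prev≈0.177822; u=0·0.030166+2·(-1.554990)+1/4·0.177822≈-3.065525; next y=3/10·(-1.030166)+1/4·(-3.065525)≈-1.075431
n=4: y≈-1.075431, sp=-1, e=sp−y≈0.075431; I≈-1.479559, D=e−e_prev≈0.045265; u=0·0.075431+2·(-1.479559)+1/4·0.045265≈-2.947802; next y=3/10·(-1.075431)+1/4·(-2.947802)≈-1.059580
n=5: y≈-1.059580, sp=-1, e=sp−y≈0.059580; I≈-1.419979, D=e−e_prev≈-0.015851; u=0·0.059580+2·(-1.419979)+1/4·(-0.015851)≈-2.843922; next y=3/10·(-1.059580)+1/4·(-2.843922)≈-1.028854
n=6: y≈-1.028854, sp=-1, e=sp−y≈0.028854; I≈-1.391125, D=e−e_prev≈-0.030726; u=0·0.028854+2·(-1.391125)+1/4·(-0.030726)≈-2.789931; next y=3/10·(-1.028854)+1/4·(-2.789931)≈-1.006139
n=7: y≈-1.006139, sp=-1, e=sp−y≈0.006139; I≈-1.384986, D=e−e_prev≈-0.022715; u=0·0.006139+2·(-1.384986)+1/4·(-0.022715)≈-2.775651; next y=3/10·(-1.006139)+1/4·(-2.775651)≈-0.995754
n=8: y≈-0.995754, sp=-1, e=sp−y≈-0.004246; I≈-1.389231, D=e−e_prev≈-0.010385; u=0·(-0.004246)+2·(-1.389231)+1/4·(-0.010385)≈-2.781059; next y=3/10·(-0.995754)+1/4·(-2.781059)≈-0.993991
n=9: y≈-0.993991, sp=-1, e=sp−y≈-0.006009; I≈-1.395240, D=e−e_prev≈-0.001763; u=0·(-0.006009)+2·(-1.395240)+1/4·(-0.001763)≈-2.790922; next y=3/10·(-0.993991)+1/4·(-2.790922)≈-0.995928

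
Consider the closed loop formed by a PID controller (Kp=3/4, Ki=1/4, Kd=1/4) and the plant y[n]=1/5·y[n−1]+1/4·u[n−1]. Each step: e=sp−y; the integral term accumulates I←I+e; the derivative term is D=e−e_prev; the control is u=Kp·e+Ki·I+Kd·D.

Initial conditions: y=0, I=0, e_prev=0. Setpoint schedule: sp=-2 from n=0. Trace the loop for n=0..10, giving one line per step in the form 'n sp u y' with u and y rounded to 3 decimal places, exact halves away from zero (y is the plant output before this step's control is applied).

(exact arithmetic carried between steps; '≈' marks a value shown rounded to 6 d.p. or computed from one; I and e_prev carry over from the previous line; the table rounds u and y to 3 d.p., halves away from zero)
n=0: y=0, sp=-2, e=sp−y=-2; I=-2, D=e−e_prev=-2; u=3/4·(-2)+1/4·(-2)+1/4·(-2)=-2.5; next y=1/5·0+1/4·(-2.5)=-0.625
n=1: y=-0.625, sp=-2, e=sp−y=-1.375; I=-3.375, D=e−e_prev=0.625; u=3/4·(-1.375)+1/4·(-3.375)+1/4·0.625=-1.71875; next y=1/5·(-0.625)+1/4·(-1.71875)≈-0.554688
n=2: y≈-0.554688, sp=-2, e=sp−y≈-1.445313; I≈-4.820313, D=e−e_prev≈-0.070313; u=3/4·(-1.445313)+1/4·(-4.820313)+1/4·(-0.070313)≈-2.306641; next y=1/5·(-0.554688)+1/4·(-2.306641)≈-0.687598
n=3: y≈-0.687598, sp=-2, e=sp−y≈-1.312402; I≈-6.132715, D=e−e_prev≈0.132910; u=3/4·(-1.312402)+1/4·(-6.132715)+1/4·0.132910≈-2.484253; next y=1/5·(-0.687598)+1/4·(-2.484253)≈-0.758583
n=4: y≈-0.758583, sp=-2, e=sp−y≈-1.241417; I≈-7.374132, D=e−e_prev≈0.070985; u=3/4·(-1.241417)+1/4·(-7.374132)+1/4·0.070985≈-2.756850; next y=1/5·(-0.758583)+1/4·(-2.756850)≈-0.840929
n=5: y≈-0.840929, sp=-2, e=sp−y≈-1.159071; I≈-8.533203, D=e−e_prev≈0.082346; u=3/4·(-1.159071)+1/4·(-8.533203)+1/4·0.082346≈-2.982017; next y=1/5·(-0.840929)+1/4·(-2.982017)≈-0.913690
n=6: y≈-0.913690, sp=-2, e=sp−y≈-1.086310; I≈-9.619513, D=e−e_prev≈0.072761; u=3/4·(-1.086310)+1/4·(-9.619513)+1/4·0.072761≈-3.201420; next y=1/5·(-0.913690)+1/4·(-3.201420)≈-0.983093
n=7: y≈-0.983093, sp=-2, e=sp−y≈-1.016907; I≈-10.636420, D=e−e_prev≈0.069403; u=3/4·(-1.016907)+1/4·(-10.636420)+1/4·0.069403≈-3.404434; next y=1/5·(-0.983093)+1/4·(-3.404434)≈-1.047727
n=8: y≈-1.047727, sp=-2, e=sp−y≈-0.952273; I≈-11.588693, D=e−e_prev≈0.064634; u=3/4·(-0.952273)+1/4·(-11.588693)+1/4·0.064634≈-3.595219; next y=1/5·(-1.047727)+1/4·(-3.595219)≈-1.108350
n=9: y≈-1.108350, sp=-2, e=sp−y≈-0.891650; I≈-12.480342, D=e−e_prev≈0.060623; u=3/4·(-0.891650)+1/4·(-12.480342)+1/4·0.060623≈-3.773667; next y=1/5·(-1.108350)+1/4·(-3.773667)≈-1.165087
n=10: y≈-1.165087, sp=-2, e=sp−y≈-0.834913; I≈-13.315256, D=e−e_prev≈0.056737; u=3/4·(-0.834913)+1/4·(-13.315256)+1/4·0.056737≈-3.940815; next y=1/5·(-1.165087)+1/4·(-3.940815)≈-1.218221

0 -2 -2.500 0.000
1 -2 -1.719 -0.625
2 -2 -2.307 -0.555
3 -2 -2.484 -0.688
4 -2 -2.757 -0.759
5 -2 -2.982 -0.841
6 -2 -3.201 -0.914
7 -2 -3.404 -0.983
8 -2 -3.595 -1.048
9 -2 -3.774 -1.108
10 -2 -3.941 -1.165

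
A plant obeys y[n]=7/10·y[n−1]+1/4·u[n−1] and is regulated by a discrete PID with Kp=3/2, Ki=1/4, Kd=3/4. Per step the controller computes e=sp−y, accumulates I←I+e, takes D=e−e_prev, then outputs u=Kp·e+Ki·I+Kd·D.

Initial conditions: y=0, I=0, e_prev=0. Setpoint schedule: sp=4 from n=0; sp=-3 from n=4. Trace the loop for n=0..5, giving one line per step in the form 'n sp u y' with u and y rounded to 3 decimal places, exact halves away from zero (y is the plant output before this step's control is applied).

0 4 10.000 0.000
1 4 1.750 2.500
2 4 4.781 2.188
3 4 3.652 2.727
4 -3 -13.363 2.822
5 -3 0.971 -1.366

(exact arithmetic carried between steps; '≈' marks a value shown rounded to 6 d.p. or computed from one; I and e_prev carry over from the previous line; the table rounds u and y to 3 d.p., halves away from zero)
n=0: y=0, sp=4, e=sp−y=4; I=4, D=e−e_prev=4; u=3/2·4+1/4·4+3/4·4=10; next y=7/10·0+1/4·10=2.5
n=1: y=2.5, sp=4, e=sp−y=1.5; I=5.5, D=e−e_prev=-2.5; u=3/2·1.5+1/4·5.5+3/4·(-2.5)=1.75; next y=7/10·2.5+1/4·1.75=2.1875
n=2: y=2.1875, sp=4, e=sp−y=1.8125; I=7.3125, D=e−e_prev=0.3125; u=3/2·1.8125+1/4·7.3125+3/4·0.3125=4.78125; next y=7/10·2.1875+1/4·4.78125≈2.726563
n=3: y≈2.726563, sp=4, e=sp−y≈1.273438; I≈8.585938, D=e−e_prev≈-0.539063; u=3/2·1.273438+1/4·8.585938+3/4·(-0.539063)≈3.652344; next y=7/10·2.726563+1/4·3.652344≈2.821680
n=4: y≈2.821680, sp=-3, e=sp−y≈-5.821680; I≈2.764258, D=e−e_prev≈-7.095117; u=3/2·(-5.821680)+1/4·2.764258+3/4·(-7.095117)≈-13.362793; next y=7/10·2.821680+1/4·(-13.362793)≈-1.365522
n=5: y≈-1.365522, sp=-3, e=sp−y≈-1.634478; I≈1.129780, D=e−e_prev≈4.187202; u=3/2·(-1.634478)+1/4·1.129780+3/4·4.187202≈0.971130; next y=7/10·(-1.365522)+1/4·0.971130≈-0.713083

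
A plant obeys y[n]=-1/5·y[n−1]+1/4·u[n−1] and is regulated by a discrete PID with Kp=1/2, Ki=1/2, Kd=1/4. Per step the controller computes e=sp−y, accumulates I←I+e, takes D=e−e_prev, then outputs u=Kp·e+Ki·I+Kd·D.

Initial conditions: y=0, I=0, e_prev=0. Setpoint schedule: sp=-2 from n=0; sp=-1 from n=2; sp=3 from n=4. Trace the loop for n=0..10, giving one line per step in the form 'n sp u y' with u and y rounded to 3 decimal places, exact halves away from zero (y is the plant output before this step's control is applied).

0 -2 -2.500 0.000
1 -2 -2.219 -0.625
2 -1 -2.057 -0.430
3 -1 -2.545 -0.428
4 3 2.323 -0.551
5 3 1.516 0.691
6 3 3.543 0.241
7 3 4.064 0.838
8 3 5.281 0.849
9 3 5.982 1.151
10 3 6.839 1.265

(exact arithmetic carried between steps; '≈' marks a value shown rounded to 6 d.p. or computed from one; I and e_prev carry over from the previous line; the table rounds u and y to 3 d.p., halves away from zero)
n=0: y=0, sp=-2, e=sp−y=-2; I=-2, D=e−e_prev=-2; u=1/2·(-2)+1/2·(-2)+1/4·(-2)=-2.5; next y=-1/5·0+1/4·(-2.5)=-0.625
n=1: y=-0.625, sp=-2, e=sp−y=-1.375; I=-3.375, D=e−e_prev=0.625; u=1/2·(-1.375)+1/2·(-3.375)+1/4·0.625=-2.21875; next y=-1/5·(-0.625)+1/4·(-2.21875)≈-0.429688
n=2: y≈-0.429688, sp=-1, e=sp−y≈-0.570313; I≈-3.945313, D=e−e_prev≈0.804688; u=1/2·(-0.570313)+1/2·(-3.945313)+1/4·0.804688≈-2.056641; next y=-1/5·(-0.429688)+1/4·(-2.056641)≈-0.428223
n=3: y≈-0.428223, sp=-1, e=sp−y≈-0.571777; I≈-4.517090, D=e−e_prev≈-0.001465; u=1/2·(-0.571777)+1/2·(-4.517090)+1/4·(-0.001465)≈-2.544800; next y=-1/5·(-0.428223)+1/4·(-2.544800)≈-0.550555
n=4: y≈-0.550555, sp=3, e=sp−y≈3.550555; I≈-0.966534, D=e−e_prev≈4.122333; u=1/2·3.550555+1/2·(-0.966534)+1/4·4.122333≈2.322594; next y=-1/5·(-0.550555)+1/4·2.322594≈0.690760
n=5: y≈0.690760, sp=3, e=sp−y≈2.309240; I≈1.342706, D=e−e_prev≈-1.241315; u=1/2·2.309240+1/2·1.342706+1/4·(-1.241315)≈1.515645; next y=-1/5·0.690760+1/4·1.515645≈0.240759
n=6: y≈0.240759, sp=3, e=sp−y≈2.759241; I≈4.101947, D=e−e_prev≈0.450000; u=1/2·2.759241+1/2·4.101947+1/4·0.450000≈3.543094; next y=-1/5·0.240759+1/4·3.543094≈0.837622
n=7: y≈0.837622, sp=3, e=sp−y≈2.162378; I≈6.264325, D=e−e_prev≈-0.596862; u=1/2·2.162378+1/2·6.264325+1/4·(-0.596862)≈4.064136; next y=-1/5·0.837622+1/4·4.064136≈0.848510
n=8: y≈0.848510, sp=3, e=sp−y≈2.151490; I≈8.415815, D=e−e_prev≈-0.010888; u=1/2·2.151490+1/2·8.415815+1/4·(-0.010888)≈5.280931; next y=-1/5·0.848510+1/4·5.280931≈1.150531
n=9: y≈1.150531, sp=3, e=sp−y≈1.849469; I≈10.265285, D=e−e_prev≈-0.302021; u=1/2·1.849469+1/2·10.265285+1/4·(-0.302021)≈5.981872; next y=-1/5·1.150531+1/4·5.981872≈1.265362
n=10: y≈1.265362, sp=3, e=sp−y≈1.734638; I≈11.999923, D=e−e_prev≈-0.114831; u=1/2·1.734638+1/2·11.999923+1/4·(-0.114831)≈6.838573; next y=-1/5·1.265362+1/4·6.838573≈1.456571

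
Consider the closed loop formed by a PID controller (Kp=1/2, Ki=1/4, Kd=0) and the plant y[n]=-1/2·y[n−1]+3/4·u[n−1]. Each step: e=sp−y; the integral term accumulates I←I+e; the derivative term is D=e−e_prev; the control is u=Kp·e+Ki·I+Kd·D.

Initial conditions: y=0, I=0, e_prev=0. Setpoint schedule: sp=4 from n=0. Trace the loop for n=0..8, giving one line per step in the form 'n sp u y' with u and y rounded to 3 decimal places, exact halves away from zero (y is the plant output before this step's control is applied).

(exact arithmetic carried between steps; '≈' marks a value shown rounded to 6 d.p. or computed from one; I and e_prev carry over from the previous line; the table rounds u and y to 3 d.p., halves away from zero)
n=0: y=0, sp=4, e=sp−y=4; I=4, D=e−e_prev=4; u=1/2·4+1/4·4+0·4=3; next y=-1/2·0+3/4·3=2.25
n=1: y=2.25, sp=4, e=sp−y=1.75; I=5.75, D=e−e_prev=-2.25; u=1/2·1.75+1/4·5.75+0·(-2.25)=2.3125; next y=-1/2·2.25+3/4·2.3125=0.609375
n=2: y=0.609375, sp=4, e=sp−y=3.390625; I=9.140625, D=e−e_prev=1.640625; u=1/2·3.390625+1/4·9.140625+0·1.640625≈3.980469; next y=-1/2·0.609375+3/4·3.980469≈2.680664
n=3: y≈2.680664, sp=4, e=sp−y≈1.319336; I≈10.459961, D=e−e_prev≈-2.071289; u=1/2·1.319336+1/4·10.459961+0·(-2.071289)≈3.274658; next y=-1/2·2.680664+3/4·3.274658≈1.115662
n=4: y≈1.115662, sp=4, e=sp−y≈2.884338; I≈13.344299, D=e−e_prev≈1.565002; u=1/2·2.884338+1/4·13.344299+0·1.565002≈4.778244; next y=-1/2·1.115662+3/4·4.778244≈3.025852
n=5: y≈3.025852, sp=4, e=sp−y≈0.974148; I≈14.318447, D=e−e_prev≈-1.910191; u=1/2·0.974148+1/4·14.318447+0·(-1.910191)≈4.066686; next y=-1/2·3.025852+3/4·4.066686≈1.537088
n=6: y≈1.537088, sp=4, e=sp−y≈2.462912; I≈16.781359, D=e−e_prev≈1.488764; u=1/2·2.462912+1/4·16.781359+0·1.488764≈5.426796; next y=-1/2·1.537088+3/4·5.426796≈3.301553
n=7: y≈3.301553, sp=4, e=sp−y≈0.698447; I≈17.479806, D=e−e_prev≈-1.764465; u=1/2·0.698447+1/4·17.479806+0·(-1.764465)≈4.719175; next y=-1/2·3.301553+3/4·4.719175≈1.888605
n=8: y≈1.888605, sp=4, e=sp−y≈2.111395; I≈19.591201, D=e−e_prev≈1.412948; u=1/2·2.111395+1/4·19.591201+0·1.412948≈5.953498; next y=-1/2·1.888605+3/4·5.953498≈3.520821

0 4 3.000 0.000
1 4 2.313 2.250
2 4 3.980 0.609
3 4 3.275 2.681
4 4 4.778 1.116
5 4 4.067 3.026
6 4 5.427 1.537
7 4 4.719 3.302
8 4 5.953 1.889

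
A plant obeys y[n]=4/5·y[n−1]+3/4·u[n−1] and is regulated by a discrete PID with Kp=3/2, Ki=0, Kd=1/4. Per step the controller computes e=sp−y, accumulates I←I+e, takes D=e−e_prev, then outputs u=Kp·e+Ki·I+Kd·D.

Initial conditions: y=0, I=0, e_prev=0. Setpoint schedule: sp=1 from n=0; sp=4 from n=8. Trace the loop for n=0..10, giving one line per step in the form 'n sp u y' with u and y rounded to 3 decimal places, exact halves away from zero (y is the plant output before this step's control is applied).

(exact arithmetic carried between steps; '≈' marks a value shown rounded to 6 d.p. or computed from one; I and e_prev carry over from the previous line; the table rounds u and y to 3 d.p., halves away from zero)
n=0: y=0, sp=1, e=sp−y=1; I=1, D=e−e_prev=1; u=3/2·1+0·1+1/4·1=1.75; next y=4/5·0+3/4·1.75=1.3125
n=1: y=1.3125, sp=1, e=sp−y=-0.3125; I=0.6875, D=e−e_prev=-1.3125; u=3/2·(-0.3125)+0·0.6875+1/4·(-1.3125)=-0.796875; next y=4/5·1.3125+3/4·(-0.796875)≈0.452344
n=2: y≈0.452344, sp=1, e=sp−y≈0.547656; I≈1.235156, D=e−e_prev≈0.860156; u=3/2·0.547656+0·1.235156+1/4·0.860156≈1.036523; next y=4/5·0.452344+3/4·1.036523≈1.139268
n=3: y≈1.139268, sp=1, e=sp−y≈-0.139268; I≈1.095889, D=e−e_prev≈-0.686924; u=3/2·(-0.139268)+0·1.095889+1/4·(-0.686924)≈-0.380632; next y=4/5·1.139268+3/4·(-0.380632)≈0.625940
n=4: y≈0.625940, sp=1, e=sp−y≈0.374060; I≈1.469949, D=e−e_prev≈0.513328; u=3/2·0.374060+0·1.469949+1/4·0.513328≈0.689422; next y=4/5·0.625940+3/4·0.689422≈1.017819
n=5: y≈1.017819, sp=1, e=sp−y≈-0.017819; I≈1.452130, D=e−e_prev≈-0.391879; u=3/2·(-0.017819)+0·1.452130+1/4·(-0.391879)≈-0.124697; next y=4/5·1.017819+3/4·(-0.124697)≈0.720732
n=6: y≈0.720732, sp=1, e=sp−y≈0.279268; I≈1.731399, D=e−e_prev≈0.297087; u=3/2·0.279268+0·1.731399+1/4·0.297087≈0.493174; next y=4/5·0.720732+3/4·0.493174≈0.946466
n=7: y≈0.946466, sp=1, e=sp−y≈0.053534; I≈1.784933, D=e−e_prev≈-0.225734; u=3/2·0.053534+0·1.784933+1/4·(-0.225734)≈0.023868; next y=4/5·0.946466+3/4·0.023868≈0.775073
n=8: y≈0.775073, sp=4, e=sp−y≈3.224927; I≈5.009859, D=e−e_prev≈3.171393; u=3/2·3.224927+0·5.009859+1/4·3.171393≈5.630238; next y=4/5·0.775073+3/4·5.630238≈4.842737
n=9: y≈4.842737, sp=4, e=sp−y≈-0.842737; I≈4.167122, D=e−e_prev≈-4.067664; u=3/2·(-0.842737)+0·4.167122+1/4·(-4.067664)≈-2.281022; next y=4/5·4.842737+3/4·(-2.281022)≈2.163423
n=10: y≈2.163423, sp=4, e=sp−y≈1.836577; I≈6.003699, D=e−e_prev≈2.679314; u=3/2·1.836577+0·6.003699+1/4·2.679314≈3.424693; next y=4/5·2.163423+3/4·3.424693≈4.299259

0 1 1.750 0.000
1 1 -0.797 1.313
2 1 1.037 0.452
3 1 -0.381 1.139
4 1 0.689 0.626
5 1 -0.125 1.018
6 1 0.493 0.721
7 1 0.024 0.946
8 4 5.630 0.775
9 4 -2.281 4.843
10 4 3.425 2.163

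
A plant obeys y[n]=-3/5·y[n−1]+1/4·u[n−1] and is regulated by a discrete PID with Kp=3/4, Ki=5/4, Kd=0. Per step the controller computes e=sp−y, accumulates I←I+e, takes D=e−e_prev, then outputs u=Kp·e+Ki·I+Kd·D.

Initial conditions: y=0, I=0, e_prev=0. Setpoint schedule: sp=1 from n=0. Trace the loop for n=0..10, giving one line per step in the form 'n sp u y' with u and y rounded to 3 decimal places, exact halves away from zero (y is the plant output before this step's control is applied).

(exact arithmetic carried between steps; '≈' marks a value shown rounded to 6 d.p. or computed from one; I and e_prev carry over from the previous line; the table rounds u and y to 3 d.p., halves away from zero)
n=0: y=0, sp=1, e=sp−y=1; I=1, D=e−e_prev=1; u=3/4·1+5/4·1+0·1=2; next y=-3/5·0+1/4·2=0.5
n=1: y=0.5, sp=1, e=sp−y=0.5; I=1.5, D=e−e_prev=-0.5; u=3/4·0.5+5/4·1.5+0·(-0.5)=2.25; next y=-3/5·0.5+1/4·2.25=0.2625
n=2: y=0.2625, sp=1, e=sp−y=0.7375; I=2.2375, D=e−e_prev=0.2375; u=3/4·0.7375+5/4·2.2375+0·0.2375=3.35; next y=-3/5·0.2625+1/4·3.35=0.68
n=3: y=0.68, sp=1, e=sp−y=0.32; I=2.5575, D=e−e_prev=-0.4175; u=3/4·0.32+5/4·2.5575+0·(-0.4175)=3.436875; next y=-3/5·0.68+1/4·3.436875≈0.451219
n=4: y≈0.451219, sp=1, e=sp−y≈0.548781; I≈3.106281, D=e−e_prev≈0.228781; u=3/4·0.548781+5/4·3.106281+0·0.228781≈4.294438; next y=-3/5·0.451219+1/4·4.294438≈0.802878
n=5: y≈0.802878, sp=1, e=sp−y≈0.197122; I≈3.303403, D=e−e_prev≈-0.351659; u=3/4·0.197122+5/4·3.303403+0·(-0.351659)≈4.277095; next y=-3/5·0.802878+1/4·4.277095≈0.587547
n=6: y≈0.587547, sp=1, e=sp−y≈0.412453; I≈3.715856, D=e−e_prev≈0.215331; u=3/4·0.412453+5/4·3.715856+0·0.215331≈4.95416; next y=-3/5·0.587547+1/4·4.95416≈0.886012
n=7: y≈0.886012, sp=1, e=sp−y≈0.113988; I≈3.829844, D=e−e_prev≈-0.298465; u=3/4·0.113988+5/4·3.829844+0·(-0.298465)≈4.872797; next y=-3/5·0.886012+1/4·4.872797≈0.686592
n=8: y≈0.686592, sp=1, e=sp−y≈0.313408; I≈4.143252, D=e−e_prev≈0.199420; u=3/4·0.313408+5/4·4.143252+0·0.199420≈5.414121; next y=-3/5·0.686592+1/4·5.414121≈0.941575
n=9: y≈0.941575, sp=1, e=sp−y≈0.058425; I≈4.201677, D=e−e_prev≈-0.254983; u=3/4·0.058425+5/4·4.201677+0·(-0.254983)≈5.295915; next y=-3/5·0.941575+1/4·5.295915≈0.759034
n=10: y≈0.759034, sp=1, e=sp−y≈0.240966; I≈4.442643, D=e−e_prev≈0.182541; u=3/4·0.240966+5/4·4.442643+0·0.182541≈5.734029; next y=-3/5·0.759034+1/4·5.734029≈0.978087

0 1 2.000 0.000
1 1 2.250 0.500
2 1 3.350 0.263
3 1 3.437 0.680
4 1 4.294 0.451
5 1 4.277 0.803
6 1 4.954 0.588
7 1 4.873 0.886
8 1 5.414 0.687
9 1 5.296 0.942
10 1 5.734 0.759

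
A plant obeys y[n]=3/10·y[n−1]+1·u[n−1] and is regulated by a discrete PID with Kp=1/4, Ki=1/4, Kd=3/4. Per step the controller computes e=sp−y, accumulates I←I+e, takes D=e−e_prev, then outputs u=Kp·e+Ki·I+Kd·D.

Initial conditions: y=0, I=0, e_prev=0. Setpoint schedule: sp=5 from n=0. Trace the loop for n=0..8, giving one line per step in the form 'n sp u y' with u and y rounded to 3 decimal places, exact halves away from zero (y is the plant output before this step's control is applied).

(exact arithmetic carried between steps; '≈' marks a value shown rounded to 6 d.p. or computed from one; I and e_prev carry over from the previous line; the table rounds u and y to 3 d.p., halves away from zero)
n=0: y=0, sp=5, e=sp−y=5; I=5, D=e−e_prev=5; u=1/4·5+1/4·5+3/4·5=6.25; next y=3/10·0+1·6.25=6.25
n=1: y=6.25, sp=5, e=sp−y=-1.25; I=3.75, D=e−e_prev=-6.25; u=1/4·(-1.25)+1/4·3.75+3/4·(-6.25)=-4.0625; next y=3/10·6.25+1·(-4.0625)=-2.1875
n=2: y=-2.1875, sp=5, e=sp−y=7.1875; I=10.9375, D=e−e_prev=8.4375; u=1/4·7.1875+1/4·10.9375+3/4·8.4375=10.859375; next y=3/10·(-2.1875)+1·10.859375=10.203125
n=3: y=10.203125, sp=5, e=sp−y=-5.203125; I=5.734375, D=e−e_prev=-12.390625; u=1/4·(-5.203125)+1/4·5.734375+3/4·(-12.390625)≈-9.160156; next y=3/10·10.203125+1·(-9.160156)≈-6.099219
n=4: y≈-6.099219, sp=5, e=sp−y≈11.099219; I≈16.833594, D=e−e_prev≈16.302344; u=1/4·11.099219+1/4·16.833594+3/4·16.302344≈19.209961; next y=3/10·(-6.099219)+1·19.209961≈17.380195
n=5: y≈17.380195, sp=5, e=sp−y≈-12.380195; I≈4.453398, D=e−e_prev≈-23.479414; u=1/4·(-12.380195)+1/4·4.453398+3/4·(-23.479414)≈-19.591260; next y=3/10·17.380195+1·(-19.591260)≈-14.377201
n=6: y≈-14.377201, sp=5, e=sp−y≈19.377201; I≈23.830600, D=e−e_prev≈31.757396; u=1/4·19.377201+1/4·23.830600+3/4·31.757396≈34.619998; next y=3/10·(-14.377201)+1·34.619998≈30.306837
n=7: y≈30.306837, sp=5, e=sp−y≈-25.306837; I≈-1.476238, D=e−e_prev≈-44.684038; u=1/4·(-25.306837)+1/4·(-1.476238)+3/4·(-44.684038)≈-40.208797; next y=3/10·30.306837+1·(-40.208797)≈-31.116746
n=8: y≈-31.116746, sp=5, e=sp−y≈36.116746; I≈34.640509, D=e−e_prev≈61.423584; u=1/4·36.116746+1/4·34.640509+3/4·61.423584≈63.757001; next y=3/10·(-31.116746)+1·63.757001≈54.421978

0 5 6.250 0.000
1 5 -4.063 6.250
2 5 10.859 -2.188
3 5 -9.160 10.203
4 5 19.210 -6.099
5 5 -19.591 17.380
6 5 34.620 -14.377
7 5 -40.209 30.307
8 5 63.757 -31.117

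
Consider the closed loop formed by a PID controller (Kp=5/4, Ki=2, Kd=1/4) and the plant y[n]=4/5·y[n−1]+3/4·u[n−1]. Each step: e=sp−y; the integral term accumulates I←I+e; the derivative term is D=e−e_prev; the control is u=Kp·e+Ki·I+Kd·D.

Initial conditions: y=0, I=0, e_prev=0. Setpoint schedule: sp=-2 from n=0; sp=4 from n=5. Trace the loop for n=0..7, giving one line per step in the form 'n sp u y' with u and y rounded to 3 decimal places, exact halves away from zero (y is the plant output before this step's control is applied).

(exact arithmetic carried between steps; '≈' marks a value shown rounded to 6 d.p. or computed from one; I and e_prev carry over from the previous line; the table rounds u and y to 3 d.p., halves away from zero)
n=0: y=0, sp=-2, e=sp−y=-2; I=-2, D=e−e_prev=-2; u=5/4·(-2)+2·(-2)+1/4·(-2)=-7; next y=4/5·0+3/4·(-7)=-5.25
n=1: y=-5.25, sp=-2, e=sp−y=3.25; I=1.25, D=e−e_prev=5.25; u=5/4·3.25+2·1.25+1/4·5.25=7.875; next y=4/5·(-5.25)+3/4·7.875=1.70625
n=2: y=1.70625, sp=-2, e=sp−y=-3.70625; I=-2.45625, D=e−e_prev=-6.95625; u=5/4·(-3.70625)+2·(-2.45625)+1/4·(-6.95625)=-11.284375; next y=4/5·1.70625+3/4·(-11.284375)≈-7.098281
n=3: y≈-7.098281, sp=-2, e=sp−y≈5.098281; I≈2.642031, D=e−e_prev≈8.804531; u=5/4·5.098281+2·2.642031+1/4·8.804531≈13.858047; next y=4/5·(-7.098281)+3/4·13.858047≈4.714910
n=4: y≈4.714910, sp=-2, e=sp−y≈-6.714910; I≈-4.072879, D=e−e_prev≈-11.813191; u=5/4·(-6.714910)+2·(-4.072879)+1/4·(-11.813191)≈-19.492693; next y=4/5·4.714910+3/4·(-19.492693)≈-10.847592
n=5: y≈-10.847592, sp=4, e=sp−y≈14.847592; I≈10.774713, D=e−e_prev≈21.562502; u=5/4·14.847592+2·10.774713+1/4·21.562502≈45.499541; next y=4/5·(-10.847592)+3/4·45.499541≈25.446583
n=6: y≈25.446583, sp=4, e=sp−y≈-21.446583; I≈-10.671870, D=e−e_prev≈-36.294174; u=5/4·(-21.446583)+2·(-10.671870)+1/4·(-36.294174)≈-57.225511; next y=4/5·25.446583+3/4·(-57.225511)≈-22.561867
n=7: y≈-22.561867, sp=4, e=sp−y≈26.561867; I≈15.889998, D=e−e_prev≈48.008450; u=5/4·26.561867+2·15.889998+1/4·48.008450≈76.984441; next y=4/5·(-22.561867)+3/4·76.984441≈39.688837

0 -2 -7.000 0.000
1 -2 7.875 -5.250
2 -2 -11.284 1.706
3 -2 13.858 -7.098
4 -2 -19.493 4.715
5 4 45.500 -10.848
6 4 -57.226 25.447
7 4 76.984 -22.562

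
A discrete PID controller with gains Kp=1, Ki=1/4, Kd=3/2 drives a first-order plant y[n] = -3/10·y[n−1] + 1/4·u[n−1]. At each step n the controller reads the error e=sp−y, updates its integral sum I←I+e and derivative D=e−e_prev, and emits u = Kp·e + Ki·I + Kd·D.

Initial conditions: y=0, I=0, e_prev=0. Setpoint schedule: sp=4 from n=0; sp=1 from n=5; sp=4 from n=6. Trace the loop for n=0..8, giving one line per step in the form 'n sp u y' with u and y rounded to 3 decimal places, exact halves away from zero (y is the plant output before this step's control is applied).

0 4 11.000 0.000
1 4 -1.563 2.750
2 4 13.780 -1.216
3 4 -4.684 3.810
4 4 19.742 -2.314
5 1 -17.960 5.630
6 4 38.022 -6.179
7 4 -29.876 11.359
8 4 55.740 -10.877

(exact arithmetic carried between steps; '≈' marks a value shown rounded to 6 d.p. or computed from one; I and e_prev carry over from the previous line; the table rounds u and y to 3 d.p., halves away from zero)
n=0: y=0, sp=4, e=sp−y=4; I=4, D=e−e_prev=4; u=1·4+1/4·4+3/2·4=11; next y=-3/10·0+1/4·11=2.75
n=1: y=2.75, sp=4, e=sp−y=1.25; I=5.25, D=e−e_prev=-2.75; u=1·1.25+1/4·5.25+3/2·(-2.75)=-1.5625; next y=-3/10·2.75+1/4·(-1.5625)=-1.215625
n=2: y=-1.215625, sp=4, e=sp−y=5.215625; I=10.465625, D=e−e_prev=3.965625; u=1·5.215625+1/4·10.465625+3/2·3.965625≈13.780469; next y=-3/10·(-1.215625)+1/4·13.780469≈3.809805
n=3: y≈3.809805, sp=4, e=sp−y≈0.190195; I≈10.655820, D=e−e_prev≈-5.025430; u=1·0.190195+1/4·10.655820+3/2·(-5.025430)≈-4.683994; next y=-3/10·3.809805+1/4·(-4.683994)≈-2.313940
n=4: y≈-2.313940, sp=4, e=sp−y≈6.313940; I≈16.969760, D=e−e_prev≈6.123745; u=1·6.313940+1/4·16.969760+3/2·6.123745≈19.741997; next y=-3/10·(-2.313940)+1/4·19.741997≈5.629681
n=5: y≈5.629681, sp=1, e=sp−y≈-4.629681; I≈12.340079, D=e−e_prev≈-10.943621; u=1·(-4.629681)+1/4·12.340079+3/2·(-10.943621)≈-17.960093; next y=-3/10·5.629681+1/4·(-17.960093)≈-6.178928
n=6: y≈-6.178928, sp=4, e=sp−y≈10.178928; I≈22.519007, D=e−e_prev≈14.808609; u=1·10.178928+1/4·22.519007+3/2·14.808609≈38.021593; next y=-3/10·(-6.178928)+1/4·38.021593≈11.359076
n=7: y≈11.359076, sp=4, e=sp−y≈-7.359076; I≈15.159930, D=e−e_prev≈-17.538004; u=1·(-7.359076)+1/4·15.159930+3/2·(-17.538004)≈-29.876100; next y=-3/10·11.359076+1/4·(-29.876100)≈-10.876748
n=8: y≈-10.876748, sp=4, e=sp−y≈14.876748; I≈30.036678, D=e−e_prev≈22.235824; u=1·14.876748+1/4·30.036678+3/2·22.235824≈55.739654; next y=-3/10·(-10.876748)+1/4·55.739654≈17.197938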